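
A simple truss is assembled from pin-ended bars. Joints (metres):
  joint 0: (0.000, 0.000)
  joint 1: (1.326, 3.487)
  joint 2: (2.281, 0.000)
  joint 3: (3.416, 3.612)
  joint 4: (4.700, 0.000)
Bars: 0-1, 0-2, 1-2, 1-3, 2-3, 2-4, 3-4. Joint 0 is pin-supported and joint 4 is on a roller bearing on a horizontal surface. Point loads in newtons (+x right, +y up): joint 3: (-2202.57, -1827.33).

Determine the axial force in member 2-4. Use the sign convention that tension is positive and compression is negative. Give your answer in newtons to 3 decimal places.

N=5 nodes, M=7 members, R=3 reactions → 2N=10, M+R=10
member 0 (0-1): L=3.7306, (cx,cy)=(0.3554,0.9347)
member 1 (0-2): L=2.2810, (cx,cy)=(1.0000,0.0000)
member 2 (1-2): L=3.6154, (cx,cy)=(0.2641,-0.9645)
member 3 (1-3): L=2.0937, (cx,cy)=(0.9982,0.0597)
member 4 (2-3): L=3.7861, (cx,cy)=(0.2998,0.9540)
member 5 (2-4): L=2.4190, (cx,cy)=(1.0000,0.0000)
member 6 (3-4): L=3.8334, (cx,cy)=(0.3349,-0.9422)
solve A·x = −loads:
  F[0-1] = -2345.0409 N (compression)
  F[0-2] = -1369.0535 N (compression)
  F[1-2] = +2185.1476 N (tension)
  F[1-3] = -1413.2376 N (compression)
  F[2-3] = -2209.1373 N (compression)
  F[2-4] = -129.6013 N (compression)
  F[3-4] = +386.9298 N (tension)
  Rx@0 = +2202.5700 N
  Ry@0 = +2191.9095 N
  Ry@4 = -364.5795 N

-129.601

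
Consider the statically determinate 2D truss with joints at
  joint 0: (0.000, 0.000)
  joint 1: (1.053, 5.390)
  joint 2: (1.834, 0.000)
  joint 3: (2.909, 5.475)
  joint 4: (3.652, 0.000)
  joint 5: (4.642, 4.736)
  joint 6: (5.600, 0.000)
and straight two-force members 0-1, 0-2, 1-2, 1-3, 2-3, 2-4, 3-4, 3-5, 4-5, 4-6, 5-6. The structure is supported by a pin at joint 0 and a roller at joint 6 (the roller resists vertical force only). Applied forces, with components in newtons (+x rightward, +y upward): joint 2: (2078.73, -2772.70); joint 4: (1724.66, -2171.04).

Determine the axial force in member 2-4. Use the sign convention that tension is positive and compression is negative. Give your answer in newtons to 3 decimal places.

N=7 nodes, M=11 members, R=3 reactions → 2N=14, M+R=14
member 0 (0-1): L=5.4919, (cx,cy)=(0.1917,0.9814)
member 1 (0-2): L=1.8340, (cx,cy)=(1.0000,0.0000)
member 2 (1-2): L=5.4463, (cx,cy)=(0.1434,-0.9897)
member 3 (1-3): L=1.8579, (cx,cy)=(0.9990,0.0457)
member 4 (2-3): L=5.5795, (cx,cy)=(0.1927,0.9813)
member 5 (2-4): L=1.8180, (cx,cy)=(1.0000,0.0000)
member 6 (3-4): L=5.5252, (cx,cy)=(0.1345,-0.9909)
member 7 (3-5): L=1.8840, (cx,cy)=(0.9199,-0.3923)
member 8 (4-5): L=4.8384, (cx,cy)=(0.2046,0.9788)
member 9 (4-6): L=1.9480, (cx,cy)=(1.0000,0.0000)
member 10 (5-6): L=4.8319, (cx,cy)=(0.1983,-0.9801)
solve A·x = −loads:
  F[0-1] = -2669.3793 N (compression)
  F[0-2] = +4315.2091 N (tension)
  F[1-2] = +2606.2325 N (tension)
  F[1-3] = -886.4820 N (compression)
  F[2-3] = +197.0964 N (tension)
  F[2-4] = +2572.2396 N (tension)
  F[3-4] = +223.4259 N (tension)
  F[3-5] = -954.0880 N (compression)
  F[4-5] = +1991.7844 N (tension)
  F[4-6] = +470.0769 N (tension)
  F[5-6] = -2370.9545 N (compression)
  Rx@0 = -3803.3900 N
  Ry@0 = +2619.8525 N
  Ry@6 = +2323.8875 N

2572.240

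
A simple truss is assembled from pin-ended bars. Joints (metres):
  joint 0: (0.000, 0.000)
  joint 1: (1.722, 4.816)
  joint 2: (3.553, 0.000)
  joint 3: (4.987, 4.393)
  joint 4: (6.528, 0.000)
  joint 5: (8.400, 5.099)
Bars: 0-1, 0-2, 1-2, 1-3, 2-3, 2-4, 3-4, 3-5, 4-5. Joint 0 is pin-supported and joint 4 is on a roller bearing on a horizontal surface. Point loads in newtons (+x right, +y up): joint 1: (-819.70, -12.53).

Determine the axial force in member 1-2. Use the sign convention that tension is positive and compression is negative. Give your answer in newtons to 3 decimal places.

N=6 nodes, M=9 members, R=3 reactions → 2N=12, M+R=12
member 0 (0-1): L=5.1146, (cx,cy)=(0.3367,0.9416)
member 1 (0-2): L=3.5530, (cx,cy)=(1.0000,0.0000)
member 2 (1-2): L=5.1523, (cx,cy)=(0.3554,-0.9347)
member 3 (1-3): L=3.2923, (cx,cy)=(0.9917,-0.1285)
member 4 (2-3): L=4.6211, (cx,cy)=(0.3103,0.9506)
member 5 (2-4): L=2.9750, (cx,cy)=(1.0000,0.0000)
member 6 (3-4): L=4.6554, (cx,cy)=(0.3310,-0.9436)
member 7 (3-5): L=3.4853, (cx,cy)=(0.9793,0.2026)
member 8 (4-5): L=5.4318, (cx,cy)=(0.3446,0.9387)
solve A·x = −loads:
  F[0-1] = -652.0207 N (compression)
  F[0-2] = -600.1756 N (compression)
  F[1-2] = +589.2628 N (tension)
  F[1-3] = +394.0329 N (tension)
  F[2-3] = -579.4009 N (compression)
  F[2-4] = -210.9709 N (compression)
  F[3-4] = +637.3539 N (tension)
  F[3-5] = +0.0000 N (tension)
  F[4-5] = -0.0000 N (compression)
  Rx@0 = +819.7000 N
  Ry@0 = +613.9544 N
  Ry@4 = -601.4244 N

589.263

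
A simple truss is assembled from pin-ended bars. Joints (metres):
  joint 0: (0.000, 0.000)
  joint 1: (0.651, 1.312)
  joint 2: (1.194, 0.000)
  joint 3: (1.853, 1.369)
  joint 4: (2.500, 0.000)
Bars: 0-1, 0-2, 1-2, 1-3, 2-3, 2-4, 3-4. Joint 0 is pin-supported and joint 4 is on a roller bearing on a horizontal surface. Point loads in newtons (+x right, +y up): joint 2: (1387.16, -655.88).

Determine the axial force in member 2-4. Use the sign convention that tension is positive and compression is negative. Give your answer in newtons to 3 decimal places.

N=5 nodes, M=7 members, R=3 reactions → 2N=10, M+R=10
member 0 (0-1): L=1.4646, (cx,cy)=(0.4445,0.8958)
member 1 (0-2): L=1.1940, (cx,cy)=(1.0000,0.0000)
member 2 (1-2): L=1.4199, (cx,cy)=(0.3824,-0.9240)
member 3 (1-3): L=1.2034, (cx,cy)=(0.9989,0.0474)
member 4 (2-3): L=1.5194, (cx,cy)=(0.4337,0.9010)
member 5 (2-4): L=1.3060, (cx,cy)=(1.0000,0.0000)
member 6 (3-4): L=1.5142, (cx,cy)=(0.4273,-0.9041)
solve A·x = −loads:
  F[0-1] = -382.4917 N (compression)
  F[0-2] = +1557.1701 N (tension)
  F[1-2] = +355.1222 N (tension)
  F[1-3] = -306.1574 N (compression)
  F[2-3] = +363.7467 N (tension)
  F[2-4] = +148.0436 N (tension)
  F[3-4] = -346.4699 N (compression)
  Rx@0 = -1387.1600 N
  Ry@0 = +342.6317 N
  Ry@4 = +313.2483 N

148.044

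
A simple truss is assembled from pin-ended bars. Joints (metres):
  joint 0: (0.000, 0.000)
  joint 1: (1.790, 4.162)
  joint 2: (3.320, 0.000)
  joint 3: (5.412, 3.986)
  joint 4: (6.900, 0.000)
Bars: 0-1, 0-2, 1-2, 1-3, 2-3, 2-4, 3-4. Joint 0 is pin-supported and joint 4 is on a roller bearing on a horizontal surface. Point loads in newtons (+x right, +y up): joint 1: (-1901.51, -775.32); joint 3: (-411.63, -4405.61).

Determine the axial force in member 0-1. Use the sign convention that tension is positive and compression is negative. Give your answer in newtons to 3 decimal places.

N=5 nodes, M=7 members, R=3 reactions → 2N=10, M+R=10
member 0 (0-1): L=4.5306, (cx,cy)=(0.3951,0.9186)
member 1 (0-2): L=3.3200, (cx,cy)=(1.0000,0.0000)
member 2 (1-2): L=4.4343, (cx,cy)=(0.3450,-0.9386)
member 3 (1-3): L=3.6263, (cx,cy)=(0.9988,-0.0485)
member 4 (2-3): L=4.5016, (cx,cy)=(0.4647,0.8855)
member 5 (2-4): L=3.5800, (cx,cy)=(1.0000,0.0000)
member 6 (3-4): L=4.2547, (cx,cy)=(0.3497,-0.9368)
solve A·x = −loads:
  F[0-1] = -3166.6585 N (compression)
  F[0-2] = -1062.0215 N (compression)
  F[1-2] = +2280.3736 N (tension)
  F[1-3] = -136.5815 N (compression)
  F[2-3] = -2417.2077 N (compression)
  F[2-4] = +848.1170 N (tension)
  F[3-4] = -2425.0471 N (compression)
  Rx@0 = +2313.1400 N
  Ry@0 = +2909.0253 N
  Ry@4 = +2271.9047 N

-3166.658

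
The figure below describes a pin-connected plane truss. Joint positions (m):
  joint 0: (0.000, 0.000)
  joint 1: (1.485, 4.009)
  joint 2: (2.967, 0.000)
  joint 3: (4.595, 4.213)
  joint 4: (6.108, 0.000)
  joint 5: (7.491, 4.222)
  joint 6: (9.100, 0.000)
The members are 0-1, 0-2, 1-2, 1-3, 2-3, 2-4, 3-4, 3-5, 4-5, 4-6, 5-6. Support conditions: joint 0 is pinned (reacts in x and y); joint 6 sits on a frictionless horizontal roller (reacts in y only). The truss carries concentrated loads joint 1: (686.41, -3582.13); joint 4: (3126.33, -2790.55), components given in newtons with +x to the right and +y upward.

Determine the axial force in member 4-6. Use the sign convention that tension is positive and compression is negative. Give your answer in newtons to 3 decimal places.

N=7 nodes, M=11 members, R=3 reactions → 2N=14, M+R=14
member 0 (0-1): L=4.2752, (cx,cy)=(0.3474,0.9377)
member 1 (0-2): L=2.9670, (cx,cy)=(1.0000,0.0000)
member 2 (1-2): L=4.2742, (cx,cy)=(0.3467,-0.9380)
member 3 (1-3): L=3.1167, (cx,cy)=(0.9979,0.0655)
member 4 (2-3): L=4.5166, (cx,cy)=(0.3604,0.9328)
member 5 (2-4): L=3.1410, (cx,cy)=(1.0000,0.0000)
member 6 (3-4): L=4.4764, (cx,cy)=(0.3380,-0.9411)
member 7 (3-5): L=2.8960, (cx,cy)=(1.0000,0.0031)
member 8 (4-5): L=4.4427, (cx,cy)=(0.3113,0.9503)
member 9 (4-6): L=2.9920, (cx,cy)=(1.0000,0.0000)
member 10 (5-6): L=4.5182, (cx,cy)=(0.3561,-0.9344)
solve A·x = −loads:
  F[0-1] = -3852.5657 N (compression)
  F[0-2] = +5150.9381 N (tension)
  F[1-2] = -106.4315 N (compression)
  F[1-3] = -1991.9762 N (compression)
  F[2-3] = +107.0229 N (tension)
  F[2-4] = +5075.4584 N (tension)
  F[3-4] = +25.9998 N (tension)
  F[3-5] = -1957.9256 N (compression)
  F[4-5] = +2910.7026 N (tension)
  F[4-6] = +1051.8316 N (tension)
  F[5-6] = -2953.6292 N (compression)
  Rx@0 = -3812.7400 N
  Ry@0 = +3612.6844 N
  Ry@6 = +2759.9956 N

1051.832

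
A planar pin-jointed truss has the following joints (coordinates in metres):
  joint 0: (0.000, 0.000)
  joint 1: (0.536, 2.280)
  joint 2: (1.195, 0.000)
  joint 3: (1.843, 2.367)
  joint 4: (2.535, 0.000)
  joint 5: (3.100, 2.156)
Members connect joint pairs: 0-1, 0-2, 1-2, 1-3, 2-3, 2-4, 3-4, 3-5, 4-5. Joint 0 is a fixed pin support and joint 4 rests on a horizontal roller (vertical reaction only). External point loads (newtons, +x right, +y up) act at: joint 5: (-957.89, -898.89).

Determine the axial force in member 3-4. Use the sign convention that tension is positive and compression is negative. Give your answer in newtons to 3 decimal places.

761.052

N=6 nodes, M=9 members, R=3 reactions → 2N=12, M+R=12
member 0 (0-1): L=2.3422, (cx,cy)=(0.2288,0.9735)
member 1 (0-2): L=1.1950, (cx,cy)=(1.0000,0.0000)
member 2 (1-2): L=2.3733, (cx,cy)=(0.2777,-0.9607)
member 3 (1-3): L=1.3099, (cx,cy)=(0.9978,0.0664)
member 4 (2-3): L=2.4541, (cx,cy)=(0.2640,0.9645)
member 5 (2-4): L=1.3400, (cx,cy)=(1.0000,0.0000)
member 6 (3-4): L=2.4661, (cx,cy)=(0.2806,-0.9598)
member 7 (3-5): L=1.2746, (cx,cy)=(0.9862,-0.1655)
member 8 (4-5): L=2.2288, (cx,cy)=(0.2535,0.9673)
solve A·x = −loads:
  F[0-1] = -631.0822 N (compression)
  F[0-2] = -813.4675 N (compression)
  F[1-2] = +617.5919 N (tension)
  F[1-3] = -316.6079 N (compression)
  F[2-3] = -615.1377 N (compression)
  F[2-4] = -479.5552 N (compression)
  F[3-4] = +761.0525 N (tension)
  F[3-5] = -701.5716 N (compression)
  F[4-5] = -1049.3059 N (compression)
  Rx@0 = +957.8900 N
  Ry@0 = +614.3345 N
  Ry@4 = +284.5555 N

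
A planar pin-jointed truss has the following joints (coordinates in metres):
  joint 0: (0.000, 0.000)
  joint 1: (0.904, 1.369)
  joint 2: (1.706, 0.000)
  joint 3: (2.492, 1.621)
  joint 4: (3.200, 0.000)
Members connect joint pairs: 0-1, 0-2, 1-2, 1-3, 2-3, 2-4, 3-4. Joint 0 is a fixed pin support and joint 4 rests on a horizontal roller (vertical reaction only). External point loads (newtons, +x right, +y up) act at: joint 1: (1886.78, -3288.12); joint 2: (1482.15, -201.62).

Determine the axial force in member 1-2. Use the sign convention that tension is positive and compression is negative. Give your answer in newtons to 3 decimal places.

-2241.508

N=5 nodes, M=7 members, R=3 reactions → 2N=10, M+R=10
member 0 (0-1): L=1.6405, (cx,cy)=(0.5510,0.8345)
member 1 (0-2): L=1.7060, (cx,cy)=(1.0000,0.0000)
member 2 (1-2): L=1.5866, (cx,cy)=(0.5055,-0.8628)
member 3 (1-3): L=1.6079, (cx,cy)=(0.9876,0.1567)
member 4 (2-3): L=1.8015, (cx,cy)=(0.4363,0.8998)
member 5 (2-4): L=1.4940, (cx,cy)=(1.0000,0.0000)
member 6 (3-4): L=1.7689, (cx,cy)=(0.4003,-0.9164)
solve A·x = −loads:
  F[0-1] = -1972.6877 N (compression)
  F[0-2] = +4455.9549 N (tension)
  F[1-2] = -2241.5083 N (compression)
  F[1-3] = -1863.8079 N (compression)
  F[2-3] = +2373.5067 N (tension)
  F[2-4] = +805.2116 N (tension)
  F[3-4] = -2011.7451 N (compression)
  Rx@0 = -3368.9300 N
  Ry@0 = +1646.1694 N
  Ry@4 = +1843.5706 N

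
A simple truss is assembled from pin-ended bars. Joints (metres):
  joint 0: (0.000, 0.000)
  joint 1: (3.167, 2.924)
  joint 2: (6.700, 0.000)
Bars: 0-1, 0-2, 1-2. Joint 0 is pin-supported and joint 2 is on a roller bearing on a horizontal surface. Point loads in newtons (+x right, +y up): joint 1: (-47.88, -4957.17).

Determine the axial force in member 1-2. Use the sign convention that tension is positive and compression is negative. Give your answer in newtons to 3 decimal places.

N=3 nodes, M=3 members, R=3 reactions → 2N=6, M+R=6
member 0 (0-1): L=4.3104, (cx,cy)=(0.7347,0.6784)
member 1 (0-2): L=6.7000, (cx,cy)=(1.0000,0.0000)
member 2 (1-2): L=4.5861, (cx,cy)=(0.7704,-0.6376)
solve A·x = −loads:
  F[0-1] = -3884.2045 N (compression)
  F[0-2] = +2805.9704 N (tension)
  F[1-2] = -3642.3221 N (compression)
  Rx@0 = +47.8800 N
  Ry@0 = +2634.8780 N
  Ry@2 = +2322.2920 N

-3642.322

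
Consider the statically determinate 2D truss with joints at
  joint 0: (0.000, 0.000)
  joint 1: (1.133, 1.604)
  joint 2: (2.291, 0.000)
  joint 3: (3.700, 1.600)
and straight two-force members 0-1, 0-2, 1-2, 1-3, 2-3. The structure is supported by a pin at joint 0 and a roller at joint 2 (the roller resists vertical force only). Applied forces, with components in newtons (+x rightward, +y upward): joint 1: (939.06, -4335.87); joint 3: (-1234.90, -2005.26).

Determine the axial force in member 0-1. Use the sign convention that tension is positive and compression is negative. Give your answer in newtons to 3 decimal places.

N=4 nodes, M=5 members, R=3 reactions → 2N=8, M+R=8
member 0 (0-1): L=1.9638, (cx,cy)=(0.5769,0.8168)
member 1 (0-2): L=2.2910, (cx,cy)=(1.0000,0.0000)
member 2 (1-2): L=1.9783, (cx,cy)=(0.5853,-0.8108)
member 3 (1-3): L=2.5670, (cx,cy)=(1.0000,-0.0016)
member 4 (2-3): L=2.1320, (cx,cy)=(0.6609,0.7505)
solve A·x = −loads:
  F[0-1] = -1424.2403 N (compression)
  F[0-2] = +525.8656 N (tension)
  F[1-2] = -3913.9794 N (compression)
  F[1-3] = +530.2551 N (tension)
  F[2-3] = -2670.8659 N (compression)
  Rx@0 = +295.8400 N
  Ry@0 = +1163.2972 N
  Ry@2 = +5177.8328 N

-1424.240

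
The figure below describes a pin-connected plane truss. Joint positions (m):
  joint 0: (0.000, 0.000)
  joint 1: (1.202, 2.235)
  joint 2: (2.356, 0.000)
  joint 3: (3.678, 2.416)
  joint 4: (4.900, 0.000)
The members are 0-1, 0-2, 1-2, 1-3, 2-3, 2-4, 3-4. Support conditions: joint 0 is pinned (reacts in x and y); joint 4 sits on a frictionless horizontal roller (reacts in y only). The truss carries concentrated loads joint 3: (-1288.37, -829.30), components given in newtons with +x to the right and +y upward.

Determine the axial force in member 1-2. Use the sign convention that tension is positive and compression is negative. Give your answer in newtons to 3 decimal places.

877.313

N=5 nodes, M=7 members, R=3 reactions → 2N=10, M+R=10
member 0 (0-1): L=2.5377, (cx,cy)=(0.4737,0.8807)
member 1 (0-2): L=2.3560, (cx,cy)=(1.0000,0.0000)
member 2 (1-2): L=2.5153, (cx,cy)=(0.4588,-0.8885)
member 3 (1-3): L=2.4826, (cx,cy)=(0.9973,0.0729)
member 4 (2-3): L=2.7540, (cx,cy)=(0.4800,0.8773)
member 5 (2-4): L=2.5440, (cx,cy)=(1.0000,0.0000)
member 6 (3-4): L=2.7075, (cx,cy)=(0.4513,-0.8923)
solve A·x = −loads:
  F[0-1] = -956.1163 N (compression)
  F[0-2] = -835.5024 N (compression)
  F[1-2] = +877.3125 N (tension)
  F[1-3] = -857.6476 N (compression)
  F[2-3] = -888.6043 N (compression)
  F[2-4] = -6.4552 N (compression)
  F[3-4] = +14.3022 N (tension)
  Rx@0 = +1288.3700 N
  Ry@0 = +842.0626 N
  Ry@4 = -12.7626 N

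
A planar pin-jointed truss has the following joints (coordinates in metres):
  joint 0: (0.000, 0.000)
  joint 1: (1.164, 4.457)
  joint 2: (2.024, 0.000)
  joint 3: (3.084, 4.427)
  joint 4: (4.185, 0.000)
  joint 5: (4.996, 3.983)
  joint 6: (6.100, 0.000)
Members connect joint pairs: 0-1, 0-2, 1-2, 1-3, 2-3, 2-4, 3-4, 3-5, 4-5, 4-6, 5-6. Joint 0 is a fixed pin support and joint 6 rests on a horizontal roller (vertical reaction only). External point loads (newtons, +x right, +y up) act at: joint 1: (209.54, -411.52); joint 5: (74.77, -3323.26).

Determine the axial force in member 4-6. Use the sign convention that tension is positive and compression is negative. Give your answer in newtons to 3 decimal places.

832.159

N=7 nodes, M=11 members, R=3 reactions → 2N=14, M+R=14
member 0 (0-1): L=4.6065, (cx,cy)=(0.2527,0.9675)
member 1 (0-2): L=2.0240, (cx,cy)=(1.0000,0.0000)
member 2 (1-2): L=4.5392, (cx,cy)=(0.1895,-0.9819)
member 3 (1-3): L=1.9202, (cx,cy)=(0.9999,-0.0156)
member 4 (2-3): L=4.5521, (cx,cy)=(0.2329,0.9725)
member 5 (2-4): L=2.1610, (cx,cy)=(1.0000,0.0000)
member 6 (3-4): L=4.5619, (cx,cy)=(0.2413,-0.9704)
member 7 (3-5): L=1.9629, (cx,cy)=(0.9741,-0.2262)
member 8 (4-5): L=4.0647, (cx,cy)=(0.1995,0.9799)
member 9 (4-6): L=1.9150, (cx,cy)=(1.0000,0.0000)
member 10 (5-6): L=4.1332, (cx,cy)=(0.2671,-0.9637)
solve A·x = −loads:
  F[0-1] = -757.0960 N (compression)
  F[0-2] = +475.6183 N (tension)
  F[1-2] = +334.3146 N (tension)
  F[1-3] = -464.2443 N (compression)
  F[2-3] = -337.5383 N (compression)
  F[2-4] = +617.5560 N (tension)
  F[3-4] = +488.9050 N (tension)
  F[3-5] = -678.3653 N (compression)
  F[4-5] = -484.1874 N (compression)
  F[4-6] = +832.1586 N (tension)
  F[5-6] = -3115.4474 N (compression)
  Rx@0 = -284.3100 N
  Ry@0 = +732.5267 N
  Ry@6 = +3002.2533 N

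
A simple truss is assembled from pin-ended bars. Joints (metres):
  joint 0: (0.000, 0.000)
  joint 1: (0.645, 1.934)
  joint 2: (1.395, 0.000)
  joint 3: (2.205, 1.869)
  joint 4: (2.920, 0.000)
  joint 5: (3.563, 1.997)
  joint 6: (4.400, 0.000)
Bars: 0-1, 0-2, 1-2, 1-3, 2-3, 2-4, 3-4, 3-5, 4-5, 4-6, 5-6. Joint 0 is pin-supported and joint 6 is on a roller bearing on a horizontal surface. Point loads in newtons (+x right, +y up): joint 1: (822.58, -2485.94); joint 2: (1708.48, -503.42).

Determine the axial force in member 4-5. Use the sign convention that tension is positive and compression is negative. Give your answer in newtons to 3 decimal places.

N=7 nodes, M=11 members, R=3 reactions → 2N=14, M+R=14
member 0 (0-1): L=2.0387, (cx,cy)=(0.3164,0.9486)
member 1 (0-2): L=1.3950, (cx,cy)=(1.0000,0.0000)
member 2 (1-2): L=2.0743, (cx,cy)=(0.3616,-0.9323)
member 3 (1-3): L=1.5614, (cx,cy)=(0.9991,-0.0416)
member 4 (2-3): L=2.0370, (cx,cy)=(0.3976,0.9175)
member 5 (2-4): L=1.5250, (cx,cy)=(1.0000,0.0000)
member 6 (3-4): L=2.0011, (cx,cy)=(0.3573,-0.9340)
member 7 (3-5): L=1.3640, (cx,cy)=(0.9956,0.0938)
member 8 (4-5): L=2.0980, (cx,cy)=(0.3065,0.9519)
member 9 (4-6): L=1.4800, (cx,cy)=(1.0000,0.0000)
member 10 (5-6): L=2.1653, (cx,cy)=(0.3865,-0.9223)
solve A·x = −loads:
  F[0-1] = -2217.6887 N (compression)
  F[0-2] = +3232.6811 N (tension)
  F[1-2] = -347.3913 N (compression)
  F[1-3] = -1399.8111 N (compression)
  F[2-3] = +901.6628 N (tension)
  F[2-4] = +1040.0525 N (tension)
  F[3-4] = -1016.4827 N (compression)
  F[3-5] = -679.8590 N (compression)
  F[4-5] = +997.3820 N (tension)
  F[4-6] = +371.1739 N (tension)
  F[5-6] = -960.2239 N (compression)
  Rx@0 = -2531.0600 N
  Ry@0 = +2103.7755 N
  Ry@6 = +885.5845 N

997.382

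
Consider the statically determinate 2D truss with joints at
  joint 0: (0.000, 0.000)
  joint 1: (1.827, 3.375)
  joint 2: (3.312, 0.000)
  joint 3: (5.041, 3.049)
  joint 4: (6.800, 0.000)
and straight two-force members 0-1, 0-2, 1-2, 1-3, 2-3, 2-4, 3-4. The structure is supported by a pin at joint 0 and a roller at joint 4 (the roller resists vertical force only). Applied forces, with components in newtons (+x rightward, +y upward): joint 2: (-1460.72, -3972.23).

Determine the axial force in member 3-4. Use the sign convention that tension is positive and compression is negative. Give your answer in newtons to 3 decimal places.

N=5 nodes, M=7 members, R=3 reactions → 2N=10, M+R=10
member 0 (0-1): L=3.8378, (cx,cy)=(0.4761,0.8794)
member 1 (0-2): L=3.3120, (cx,cy)=(1.0000,0.0000)
member 2 (1-2): L=3.6873, (cx,cy)=(0.4027,-0.9153)
member 3 (1-3): L=3.2305, (cx,cy)=(0.9949,-0.1009)
member 4 (2-3): L=3.5051, (cx,cy)=(0.4933,0.8699)
member 5 (2-4): L=3.4880, (cx,cy)=(1.0000,0.0000)
member 6 (3-4): L=3.5200, (cx,cy)=(0.4997,-0.8662)
solve A·x = −loads:
  F[0-1] = -2316.9050 N (compression)
  F[0-2] = -357.7423 N (compression)
  F[1-2] = +2457.9569 N (tension)
  F[1-3] = -2103.6304 N (compression)
  F[2-3] = +1980.0920 N (tension)
  F[2-4] = +1116.1543 N (tension)
  F[3-4] = -2233.5850 N (compression)
  Rx@0 = +1460.7200 N
  Ry@0 = +2037.5203 N
  Ry@4 = +1934.7097 N

-2233.585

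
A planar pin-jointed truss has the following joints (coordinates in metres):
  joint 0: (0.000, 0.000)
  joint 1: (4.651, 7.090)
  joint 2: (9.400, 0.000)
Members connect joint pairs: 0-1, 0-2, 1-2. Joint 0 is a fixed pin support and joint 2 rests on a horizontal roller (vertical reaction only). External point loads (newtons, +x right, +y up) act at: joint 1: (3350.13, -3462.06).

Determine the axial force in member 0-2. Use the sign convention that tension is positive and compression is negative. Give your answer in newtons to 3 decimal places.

2839.913

N=3 nodes, M=3 members, R=3 reactions → 2N=6, M+R=6
member 0 (0-1): L=8.4794, (cx,cy)=(0.5485,0.8361)
member 1 (0-2): L=9.4000, (cx,cy)=(1.0000,0.0000)
member 2 (1-2): L=8.5335, (cx,cy)=(0.5565,-0.8308)
solve A·x = −loads:
  F[0-1] = +930.1922 N (tension)
  F[0-2] = +2839.9130 N (tension)
  F[1-2] = -5103.0696 N (compression)
  Rx@0 = -3350.1300 N
  Ry@0 = -777.7765 N
  Ry@2 = +4239.8365 N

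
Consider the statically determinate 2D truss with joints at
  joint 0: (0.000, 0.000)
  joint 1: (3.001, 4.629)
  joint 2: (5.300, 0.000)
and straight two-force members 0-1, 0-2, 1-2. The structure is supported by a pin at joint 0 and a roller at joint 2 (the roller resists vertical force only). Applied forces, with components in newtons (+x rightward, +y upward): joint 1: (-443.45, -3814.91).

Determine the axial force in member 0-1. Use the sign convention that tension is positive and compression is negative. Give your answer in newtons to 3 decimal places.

-2433.716

N=3 nodes, M=3 members, R=3 reactions → 2N=6, M+R=6
member 0 (0-1): L=5.5167, (cx,cy)=(0.5440,0.8391)
member 1 (0-2): L=5.3000, (cx,cy)=(1.0000,0.0000)
member 2 (1-2): L=5.1685, (cx,cy)=(0.4448,-0.8956)
solve A·x = −loads:
  F[0-1] = -2433.7161 N (compression)
  F[0-2] = +880.4615 N (tension)
  F[1-2] = -1979.3978 N (compression)
  Rx@0 = +443.4500 N
  Ry@0 = +2042.1147 N
  Ry@2 = +1772.7953 N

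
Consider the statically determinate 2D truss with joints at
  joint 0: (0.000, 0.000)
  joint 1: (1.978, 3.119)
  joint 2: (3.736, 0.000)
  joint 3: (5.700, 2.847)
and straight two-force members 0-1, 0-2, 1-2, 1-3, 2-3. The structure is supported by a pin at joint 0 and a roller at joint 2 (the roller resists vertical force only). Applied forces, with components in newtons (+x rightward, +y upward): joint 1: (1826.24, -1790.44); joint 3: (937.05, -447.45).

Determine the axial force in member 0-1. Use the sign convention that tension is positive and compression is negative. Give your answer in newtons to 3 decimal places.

1931.837

N=4 nodes, M=5 members, R=3 reactions → 2N=8, M+R=8
member 0 (0-1): L=3.6933, (cx,cy)=(0.5356,0.8445)
member 1 (0-2): L=3.7360, (cx,cy)=(1.0000,0.0000)
member 2 (1-2): L=3.5803, (cx,cy)=(0.4910,-0.8712)
member 3 (1-3): L=3.7319, (cx,cy)=(0.9973,-0.0729)
member 4 (2-3): L=3.4587, (cx,cy)=(0.5678,0.8231)
solve A·x = −loads:
  F[0-1] = +1931.8371 N (tension)
  F[0-2] = +1728.6737 N (tension)
  F[1-2] = -4027.4772 N (compression)
  F[1-3] = +1189.0983 N (tension)
  F[2-3] = -438.3019 N (compression)
  Rx@0 = -2763.2900 N
  Ry@0 = -1631.4299 N
  Ry@2 = +3869.3199 N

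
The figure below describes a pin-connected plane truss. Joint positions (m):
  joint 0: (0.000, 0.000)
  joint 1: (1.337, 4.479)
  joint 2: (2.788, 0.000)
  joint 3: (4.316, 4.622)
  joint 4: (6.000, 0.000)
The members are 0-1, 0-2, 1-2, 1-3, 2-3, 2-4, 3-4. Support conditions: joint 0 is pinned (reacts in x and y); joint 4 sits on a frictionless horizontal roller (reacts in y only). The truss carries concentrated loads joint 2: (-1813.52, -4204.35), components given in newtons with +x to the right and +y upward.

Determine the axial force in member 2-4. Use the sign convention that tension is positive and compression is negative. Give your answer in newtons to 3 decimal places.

711.791

N=5 nodes, M=7 members, R=3 reactions → 2N=10, M+R=10
member 0 (0-1): L=4.6743, (cx,cy)=(0.2860,0.9582)
member 1 (0-2): L=2.7880, (cx,cy)=(1.0000,0.0000)
member 2 (1-2): L=4.7082, (cx,cy)=(0.3082,-0.9513)
member 3 (1-3): L=2.9824, (cx,cy)=(0.9988,0.0479)
member 4 (2-3): L=4.8680, (cx,cy)=(0.3139,0.9495)
member 5 (2-4): L=3.2120, (cx,cy)=(1.0000,0.0000)
member 6 (3-4): L=4.9192, (cx,cy)=(0.3423,-0.9396)
solve A·x = −loads:
  F[0-1] = -2348.8645 N (compression)
  F[0-2] = -1141.6682 N (compression)
  F[1-2] = +2296.2773 N (tension)
  F[1-3] = -1381.1251 N (compression)
  F[2-3] = +2127.3572 N (tension)
  F[2-4] = +711.7911 N (tension)
  F[3-4] = -2079.2505 N (compression)
  Rx@0 = +1813.5200 N
  Ry@0 = +2250.7287 N
  Ry@4 = +1953.6213 N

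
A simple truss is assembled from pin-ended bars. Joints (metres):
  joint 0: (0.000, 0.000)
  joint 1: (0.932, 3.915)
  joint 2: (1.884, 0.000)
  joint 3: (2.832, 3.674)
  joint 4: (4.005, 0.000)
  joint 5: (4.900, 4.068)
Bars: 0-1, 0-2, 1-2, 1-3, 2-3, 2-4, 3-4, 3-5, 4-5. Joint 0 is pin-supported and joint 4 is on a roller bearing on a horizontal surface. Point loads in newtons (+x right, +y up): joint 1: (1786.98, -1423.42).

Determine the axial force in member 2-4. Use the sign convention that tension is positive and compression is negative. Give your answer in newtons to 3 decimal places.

N=6 nodes, M=9 members, R=3 reactions → 2N=12, M+R=12
member 0 (0-1): L=4.0244, (cx,cy)=(0.2316,0.9728)
member 1 (0-2): L=1.8840, (cx,cy)=(1.0000,0.0000)
member 2 (1-2): L=4.0291, (cx,cy)=(0.2363,-0.9717)
member 3 (1-3): L=1.9152, (cx,cy)=(0.9921,-0.1258)
member 4 (2-3): L=3.7943, (cx,cy)=(0.2498,0.9683)
member 5 (2-4): L=2.1210, (cx,cy)=(1.0000,0.0000)
member 6 (3-4): L=3.8567, (cx,cy)=(0.3041,-0.9526)
member 7 (3-5): L=2.1052, (cx,cy)=(0.9823,0.1872)
member 8 (4-5): L=4.1653, (cx,cy)=(0.2149,0.9766)
solve A·x = −loads:
  F[0-1] = +672.9404 N (tension)
  F[0-2] = +1631.1358 N (tension)
  F[1-2] = -1986.9824 N (compression)
  F[1-3] = -1170.9553 N (compression)
  F[2-3] = +1993.9574 N (tension)
  F[2-4] = +663.4653 N (tension)
  F[3-4] = -2181.4088 N (compression)
  F[3-5] = -0.0000 N (tension)
  F[4-5] = +0.0000 N (tension)
  Rx@0 = -1786.9800 N
  Ry@0 = -654.6460 N
  Ry@4 = +2078.0660 N

663.465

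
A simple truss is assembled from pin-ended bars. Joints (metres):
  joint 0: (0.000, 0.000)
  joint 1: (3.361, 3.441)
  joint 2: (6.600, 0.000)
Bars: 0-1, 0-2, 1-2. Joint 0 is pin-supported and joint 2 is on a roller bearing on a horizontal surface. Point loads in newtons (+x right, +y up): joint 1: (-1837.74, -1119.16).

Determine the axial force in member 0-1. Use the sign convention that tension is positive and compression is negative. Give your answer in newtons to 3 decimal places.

N=3 nodes, M=3 members, R=3 reactions → 2N=6, M+R=6
member 0 (0-1): L=4.8101, (cx,cy)=(0.6987,0.7154)
member 1 (0-2): L=6.6000, (cx,cy)=(1.0000,0.0000)
member 2 (1-2): L=4.7256, (cx,cy)=(0.6854,-0.7282)
solve A·x = −loads:
  F[0-1] = -2107.1042 N (compression)
  F[0-2] = -365.4178 N (compression)
  F[1-2] = +533.1368 N (tension)
  Rx@0 = +1837.7400 N
  Ry@0 = +1507.3671 N
  Ry@2 = -388.2071 N

-2107.104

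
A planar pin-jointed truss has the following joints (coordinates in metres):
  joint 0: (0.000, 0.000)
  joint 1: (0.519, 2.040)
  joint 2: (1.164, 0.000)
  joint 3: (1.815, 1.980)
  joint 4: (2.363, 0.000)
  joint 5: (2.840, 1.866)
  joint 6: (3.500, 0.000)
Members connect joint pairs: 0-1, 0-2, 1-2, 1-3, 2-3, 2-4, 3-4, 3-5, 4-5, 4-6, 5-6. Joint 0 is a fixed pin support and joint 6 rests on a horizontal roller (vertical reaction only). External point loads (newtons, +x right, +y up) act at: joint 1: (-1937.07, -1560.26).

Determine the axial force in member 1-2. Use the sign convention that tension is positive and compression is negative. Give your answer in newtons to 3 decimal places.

890.819

N=7 nodes, M=11 members, R=3 reactions → 2N=14, M+R=14
member 0 (0-1): L=2.1050, (cx,cy)=(0.2466,0.9691)
member 1 (0-2): L=1.1640, (cx,cy)=(1.0000,0.0000)
member 2 (1-2): L=2.1395, (cx,cy)=(0.3015,-0.9535)
member 3 (1-3): L=1.2974, (cx,cy)=(0.9989,-0.0462)
member 4 (2-3): L=2.0843, (cx,cy)=(0.3123,0.9500)
member 5 (2-4): L=1.1990, (cx,cy)=(1.0000,0.0000)
member 6 (3-4): L=2.0544, (cx,cy)=(0.2667,-0.9638)
member 7 (3-5): L=1.0313, (cx,cy)=(0.9939,-0.1105)
member 8 (4-5): L=1.9260, (cx,cy)=(0.2477,0.9688)
member 9 (4-6): L=1.1370, (cx,cy)=(1.0000,0.0000)
member 10 (5-6): L=1.9793, (cx,cy)=(0.3335,-0.9428)
solve A·x = −loads:
  F[0-1] = -2536.2289 N (compression)
  F[0-2] = -1311.7435 N (compression)
  F[1-2] = +890.8188 N (tension)
  F[1-3] = +1044.3085 N (tension)
  F[2-3] = -894.1064 N (compression)
  F[2-4] = -763.9269 N (compression)
  F[3-4] = +870.0414 N (tension)
  F[3-5] = +535.1315 N (tension)
  F[4-5] = -865.4815 N (compression)
  F[4-6] = -317.5041 N (compression)
  F[5-6] = +952.1669 N (tension)
  Rx@0 = +1937.0700 N
  Ry@0 = +2457.9308 N
  Ry@6 = -897.6708 N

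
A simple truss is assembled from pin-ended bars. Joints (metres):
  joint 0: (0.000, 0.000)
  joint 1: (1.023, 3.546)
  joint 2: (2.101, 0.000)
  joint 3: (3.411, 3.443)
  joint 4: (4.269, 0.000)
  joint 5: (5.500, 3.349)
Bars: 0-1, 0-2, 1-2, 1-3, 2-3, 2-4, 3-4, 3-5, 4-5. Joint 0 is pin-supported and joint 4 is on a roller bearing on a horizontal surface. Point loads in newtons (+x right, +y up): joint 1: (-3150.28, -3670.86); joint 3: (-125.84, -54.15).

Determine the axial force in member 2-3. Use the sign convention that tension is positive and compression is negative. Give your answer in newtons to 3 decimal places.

-1932.254

N=6 nodes, M=9 members, R=3 reactions → 2N=12, M+R=12
member 0 (0-1): L=3.6906, (cx,cy)=(0.2772,0.9608)
member 1 (0-2): L=2.1010, (cx,cy)=(1.0000,0.0000)
member 2 (1-2): L=3.7062, (cx,cy)=(0.2909,-0.9568)
member 3 (1-3): L=2.3902, (cx,cy)=(0.9991,-0.0431)
member 4 (2-3): L=3.6838, (cx,cy)=(0.3556,0.9346)
member 5 (2-4): L=2.1680, (cx,cy)=(1.0000,0.0000)
member 6 (3-4): L=3.5483, (cx,cy)=(0.2418,-0.9703)
member 7 (3-5): L=2.0911, (cx,cy)=(0.9990,-0.0450)
member 8 (4-5): L=3.5681, (cx,cy)=(0.3450,0.9386)
solve A·x = −loads:
  F[0-1] = -5745.4507 N (compression)
  F[0-2] = -1683.5413 N (compression)
  F[1-2] = +1887.5578 N (tension)
  F[1-3] = +1009.6222 N (tension)
  F[2-3] = -1932.2538 N (compression)
  F[2-4] = -447.3927 N (compression)
  F[3-4] = +1850.2126 N (tension)
  F[3-5] = -0.0000 N (compression)
  F[4-5] = +0.0000 N (tension)
  Rx@0 = +3276.1200 N
  Ry@0 = +5520.3168 N
  Ry@4 = -1795.3068 N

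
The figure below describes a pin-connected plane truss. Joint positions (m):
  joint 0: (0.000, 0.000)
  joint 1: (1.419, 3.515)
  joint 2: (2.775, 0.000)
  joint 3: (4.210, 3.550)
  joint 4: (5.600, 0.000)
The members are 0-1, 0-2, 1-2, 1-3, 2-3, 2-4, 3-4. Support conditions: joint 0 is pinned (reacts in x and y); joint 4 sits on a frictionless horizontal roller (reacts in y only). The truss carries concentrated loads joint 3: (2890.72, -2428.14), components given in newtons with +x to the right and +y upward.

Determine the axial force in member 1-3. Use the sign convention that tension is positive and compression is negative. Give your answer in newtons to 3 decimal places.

966.305

N=5 nodes, M=7 members, R=3 reactions → 2N=10, M+R=10
member 0 (0-1): L=3.7906, (cx,cy)=(0.3743,0.9273)
member 1 (0-2): L=2.7750, (cx,cy)=(1.0000,0.0000)
member 2 (1-2): L=3.7675, (cx,cy)=(0.3599,-0.9330)
member 3 (1-3): L=2.7912, (cx,cy)=(0.9999,0.0125)
member 4 (2-3): L=3.8291, (cx,cy)=(0.3748,0.9271)
member 5 (2-4): L=2.8250, (cx,cy)=(1.0000,0.0000)
member 6 (3-4): L=3.8124, (cx,cy)=(0.3646,-0.9312)
solve A·x = −loads:
  F[0-1] = +1326.2429 N (tension)
  F[0-2] = +2394.2472 N (tension)
  F[1-2] = -1305.1628 N (compression)
  F[1-3] = +966.3050 N (tension)
  F[2-3] = +1313.4163 N (tension)
  F[2-4] = +1432.2681 N (tension)
  F[3-4] = -3928.3581 N (compression)
  Rx@0 = -2890.7200 N
  Ry@0 = -1229.8110 N
  Ry@4 = +3657.9510 N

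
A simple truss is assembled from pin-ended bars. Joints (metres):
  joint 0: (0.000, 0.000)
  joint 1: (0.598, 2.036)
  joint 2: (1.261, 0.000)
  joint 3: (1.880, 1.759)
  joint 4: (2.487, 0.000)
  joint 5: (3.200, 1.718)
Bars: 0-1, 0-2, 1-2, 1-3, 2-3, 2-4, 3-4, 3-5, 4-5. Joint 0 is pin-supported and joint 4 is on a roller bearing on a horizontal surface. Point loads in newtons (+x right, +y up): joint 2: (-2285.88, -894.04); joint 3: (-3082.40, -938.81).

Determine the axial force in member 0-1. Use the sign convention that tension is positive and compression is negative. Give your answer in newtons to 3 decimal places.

-2970.364

N=6 nodes, M=9 members, R=3 reactions → 2N=12, M+R=12
member 0 (0-1): L=2.1220, (cx,cy)=(0.2818,0.9595)
member 1 (0-2): L=1.2610, (cx,cy)=(1.0000,0.0000)
member 2 (1-2): L=2.1412, (cx,cy)=(0.3096,-0.9509)
member 3 (1-3): L=1.3116, (cx,cy)=(0.9774,-0.2112)
member 4 (2-3): L=1.8647, (cx,cy)=(0.3320,0.9433)
member 5 (2-4): L=1.2260, (cx,cy)=(1.0000,0.0000)
member 6 (3-4): L=1.8608, (cx,cy)=(0.3262,-0.9453)
member 7 (3-5): L=1.3206, (cx,cy)=(0.9995,-0.0310)
member 8 (4-5): L=1.8601, (cx,cy)=(0.3833,0.9236)
solve A·x = −loads:
  F[0-1] = -2970.3642 N (compression)
  F[0-2] = -4531.2043 N (compression)
  F[1-2] = +3428.7373 N (tension)
  F[1-3] = -1942.5495 N (compression)
  F[2-3] = -2508.4294 N (compression)
  F[2-4] = -350.9926 N (compression)
  F[3-4] = +1075.9845 N (tension)
  F[3-5] = -0.0000 N (compression)
  F[4-5] = +0.0000 N (tension)
  Rx@0 = +5368.2800 N
  Ry@0 = +2849.9768 N
  Ry@4 = -1017.1268 N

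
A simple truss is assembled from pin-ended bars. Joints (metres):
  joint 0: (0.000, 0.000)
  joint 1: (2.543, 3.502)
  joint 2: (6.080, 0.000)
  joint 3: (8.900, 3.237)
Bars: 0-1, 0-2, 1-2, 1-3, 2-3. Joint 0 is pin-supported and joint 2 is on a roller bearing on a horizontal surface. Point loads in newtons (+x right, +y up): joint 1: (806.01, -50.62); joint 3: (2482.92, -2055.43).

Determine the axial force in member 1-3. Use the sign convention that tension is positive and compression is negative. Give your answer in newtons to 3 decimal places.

N=4 nodes, M=5 members, R=3 reactions → 2N=8, M+R=8
member 0 (0-1): L=4.3279, (cx,cy)=(0.5876,0.8092)
member 1 (0-2): L=6.0800, (cx,cy)=(1.0000,0.0000)
member 2 (1-2): L=4.9774, (cx,cy)=(0.7106,-0.7036)
member 3 (1-3): L=6.3625, (cx,cy)=(0.9991,-0.0417)
member 4 (2-3): L=4.2931, (cx,cy)=(0.6569,0.7540)
solve A·x = −loads:
  F[0-1] = +3349.1962 N (tension)
  F[0-2] = +1321.0067 N (tension)
  F[1-2] = -4168.0709 N (compression)
  F[1-3] = +4127.3842 N (tension)
  F[2-3] = -2498.0308 N (compression)
  Rx@0 = -3288.9300 N
  Ry@0 = -2710.0541 N
  Ry@2 = +4816.1041 N

4127.384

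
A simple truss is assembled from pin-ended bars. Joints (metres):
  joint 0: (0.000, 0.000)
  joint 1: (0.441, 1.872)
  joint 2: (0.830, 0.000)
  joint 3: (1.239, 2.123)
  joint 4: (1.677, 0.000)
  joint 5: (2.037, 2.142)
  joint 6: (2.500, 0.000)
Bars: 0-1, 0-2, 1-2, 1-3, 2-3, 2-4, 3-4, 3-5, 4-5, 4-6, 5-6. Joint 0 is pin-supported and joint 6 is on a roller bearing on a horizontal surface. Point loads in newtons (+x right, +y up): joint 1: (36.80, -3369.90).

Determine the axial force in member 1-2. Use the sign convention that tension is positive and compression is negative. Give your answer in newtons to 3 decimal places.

-802.618

N=7 nodes, M=11 members, R=3 reactions → 2N=14, M+R=14
member 0 (0-1): L=1.9232, (cx,cy)=(0.2293,0.9734)
member 1 (0-2): L=0.8300, (cx,cy)=(1.0000,0.0000)
member 2 (1-2): L=1.9120, (cx,cy)=(0.2035,-0.9791)
member 3 (1-3): L=0.8365, (cx,cy)=(0.9539,0.3000)
member 4 (2-3): L=2.1620, (cx,cy)=(0.1892,0.9819)
member 5 (2-4): L=0.8470, (cx,cy)=(1.0000,0.0000)
member 6 (3-4): L=2.1677, (cx,cy)=(0.2021,-0.9794)
member 7 (3-5): L=0.7982, (cx,cy)=(0.9997,0.0238)
member 8 (4-5): L=2.1720, (cx,cy)=(0.1657,0.9862)
member 9 (4-6): L=0.8230, (cx,cy)=(1.0000,0.0000)
member 10 (5-6): L=2.1915, (cx,cy)=(0.2113,-0.9774)
solve A·x = −loads:
  F[0-1] = -2823.1135 N (compression)
  F[0-2] = +684.1404 N (tension)
  F[1-2] = -802.6180 N (compression)
  F[1-3] = -546.0022 N (compression)
  F[2-3] = +800.2811 N (tension)
  F[2-4] = +369.4535 N (tension)
  F[3-4] = -640.9393 N (compression)
  F[3-5] = -240.0156 N (compression)
  F[4-5] = +636.5230 N (tension)
  F[4-6] = +134.4486 N (tension)
  F[5-6] = -636.3711 N (compression)
  Rx@0 = -36.8000 N
  Ry@0 = +2747.8938 N
  Ry@6 = +622.0062 N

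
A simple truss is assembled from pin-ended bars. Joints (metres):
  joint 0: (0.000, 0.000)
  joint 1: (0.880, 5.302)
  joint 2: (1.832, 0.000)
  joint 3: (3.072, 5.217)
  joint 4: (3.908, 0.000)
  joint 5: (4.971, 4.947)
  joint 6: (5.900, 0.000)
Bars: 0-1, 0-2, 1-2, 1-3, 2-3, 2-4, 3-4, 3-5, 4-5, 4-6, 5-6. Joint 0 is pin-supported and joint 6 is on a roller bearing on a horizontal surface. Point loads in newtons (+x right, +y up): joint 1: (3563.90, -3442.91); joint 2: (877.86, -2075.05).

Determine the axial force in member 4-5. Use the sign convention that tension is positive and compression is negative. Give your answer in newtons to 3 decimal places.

4212.275

N=7 nodes, M=11 members, R=3 reactions → 2N=14, M+R=14
member 0 (0-1): L=5.3745, (cx,cy)=(0.1637,0.9865)
member 1 (0-2): L=1.8320, (cx,cy)=(1.0000,0.0000)
member 2 (1-2): L=5.3868, (cx,cy)=(0.1767,-0.9843)
member 3 (1-3): L=2.1936, (cx,cy)=(0.9992,-0.0387)
member 4 (2-3): L=5.3623, (cx,cy)=(0.2312,0.9729)
member 5 (2-4): L=2.0760, (cx,cy)=(1.0000,0.0000)
member 6 (3-4): L=5.2836, (cx,cy)=(0.1582,-0.9874)
member 7 (3-5): L=1.9181, (cx,cy)=(0.9900,-0.1408)
member 8 (4-5): L=5.0599, (cx,cy)=(0.2101,0.9777)
member 9 (4-6): L=1.9920, (cx,cy)=(1.0000,0.0000)
member 10 (5-6): L=5.0335, (cx,cy)=(0.1846,-0.9828)
solve A·x = −loads:
  F[0-1] = -1173.2772 N (compression)
  F[0-2] = +4633.8667 N (tension)
  F[1-2] = -2189.2824 N (compression)
  F[1-3] = -3371.6299 N (compression)
  F[2-3] = +4347.7118 N (tension)
  F[2-4] = +2363.7228 N (tension)
  F[3-4] = -4170.8126 N (compression)
  F[3-5] = -1720.9239 N (compression)
  F[4-5] = +4212.2746 N (tension)
  F[4-6] = +818.8640 N (tension)
  F[5-6] = -4436.7383 N (compression)
  Rx@0 = -4441.7600 N
  Ry@0 = +1157.4430 N
  Ry@6 = +4360.5170 N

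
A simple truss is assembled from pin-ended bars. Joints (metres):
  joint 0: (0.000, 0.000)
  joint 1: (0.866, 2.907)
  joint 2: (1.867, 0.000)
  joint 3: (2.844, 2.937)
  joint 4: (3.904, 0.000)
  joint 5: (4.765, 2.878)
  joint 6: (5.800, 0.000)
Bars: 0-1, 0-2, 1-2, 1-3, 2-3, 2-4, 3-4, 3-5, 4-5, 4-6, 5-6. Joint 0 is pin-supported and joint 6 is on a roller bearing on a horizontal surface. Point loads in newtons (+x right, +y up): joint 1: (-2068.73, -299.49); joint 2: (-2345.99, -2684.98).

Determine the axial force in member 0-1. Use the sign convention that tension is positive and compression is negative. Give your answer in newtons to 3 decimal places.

-3247.496

N=7 nodes, M=11 members, R=3 reactions → 2N=14, M+R=14
member 0 (0-1): L=3.0332, (cx,cy)=(0.2855,0.9584)
member 1 (0-2): L=1.8670, (cx,cy)=(1.0000,0.0000)
member 2 (1-2): L=3.0745, (cx,cy)=(0.3256,-0.9455)
member 3 (1-3): L=1.9782, (cx,cy)=(0.9999,0.0152)
member 4 (2-3): L=3.0952, (cx,cy)=(0.3156,0.9489)
member 5 (2-4): L=2.0370, (cx,cy)=(1.0000,0.0000)
member 6 (3-4): L=3.1224, (cx,cy)=(0.3395,-0.9406)
member 7 (3-5): L=1.9219, (cx,cy)=(0.9995,-0.0307)
member 8 (4-5): L=3.0040, (cx,cy)=(0.2866,0.9580)
member 9 (4-6): L=1.8960, (cx,cy)=(1.0000,0.0000)
member 10 (5-6): L=3.0584, (cx,cy)=(0.3384,-0.9410)
solve A·x = −loads:
  F[0-1] = -3247.4963 N (compression)
  F[0-2] = -3487.5522 N (compression)
  F[1-2] = +2977.6896 N (tension)
  F[1-3] = +172.1067 N (tension)
  F[2-3] = -137.4983 N (compression)
  F[2-4] = -128.6861 N (compression)
  F[3-4] = +133.2061 N (tension)
  F[3-5] = +83.5048 N (tension)
  F[4-5] = -130.7824 N (compression)
  F[4-6] = -45.9813 N (compression)
  F[5-6] = +135.8757 N (tension)
  Rx@0 = +4414.7200 N
  Ry@0 = +3112.3290 N
  Ry@6 = -127.8590 N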